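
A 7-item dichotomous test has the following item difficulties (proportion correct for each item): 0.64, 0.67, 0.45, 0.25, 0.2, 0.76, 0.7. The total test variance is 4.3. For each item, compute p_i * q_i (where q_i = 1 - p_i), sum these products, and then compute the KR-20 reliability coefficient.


For each item, compute p_i * q_i:
  Item 1: 0.64 * 0.36 = 0.2304
  Item 2: 0.67 * 0.33 = 0.2211
  Item 3: 0.45 * 0.55 = 0.2475
  Item 4: 0.25 * 0.75 = 0.1875
  Item 5: 0.2 * 0.8 = 0.16
  Item 6: 0.76 * 0.24 = 0.1824
  Item 7: 0.7 * 0.3 = 0.21
Sum(p_i * q_i) = 0.2304 + 0.2211 + 0.2475 + 0.1875 + 0.16 + 0.1824 + 0.21 = 1.4389
KR-20 = (k/(k-1)) * (1 - Sum(p_i*q_i) / Var_total)
= (7/6) * (1 - 1.4389/4.3)
= 1.1667 * 0.6654
KR-20 = 0.7763

0.7763


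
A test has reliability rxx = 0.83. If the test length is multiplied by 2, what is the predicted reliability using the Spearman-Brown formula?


r_new = (n * rxx) / (1 + (n-1) * rxx)
r_new = (2 * 0.83) / (1 + 1 * 0.83)
r_new = 1.66 / 1.83
r_new = 0.9071

0.9071


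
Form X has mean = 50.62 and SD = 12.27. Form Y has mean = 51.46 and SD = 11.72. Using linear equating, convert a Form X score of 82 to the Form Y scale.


slope = SD_Y / SD_X = 11.72 / 12.27 ~ 0.9552
intercept = mean_Y - slope * mean_X = 51.46 - (11.72 / 12.27) * 50.62 ~ 3.109
Y = slope * X + intercept. To avoid rounding drift from the rounded slope/intercept, evaluate the equivalent form Y = mean_Y + SD_Y * (X - mean_X) / SD_X at full precision:
Y = 51.46 + 11.72 * (82 - 50.62) / 12.27
Y = 51.46 + 11.72 * 31.38 / 12.27
Y = 51.46 + 367.7736 / 12.27
Y = 51.46 + 29.9734
Y = 81.4334

81.4334


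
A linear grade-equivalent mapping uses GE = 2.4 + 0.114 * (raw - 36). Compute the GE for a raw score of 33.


raw - median = 33 - 36 = -3
slope * diff = 0.114 * -3 = -0.342
GE = 2.4 + -0.342
GE = 2.058

2.058


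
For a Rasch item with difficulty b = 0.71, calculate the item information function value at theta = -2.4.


P = 1/(1+exp(-(-2.4-0.71))) = 0.0427
I = P*(1-P) = 0.0427 * 0.9573
I = 0.0409

0.0409


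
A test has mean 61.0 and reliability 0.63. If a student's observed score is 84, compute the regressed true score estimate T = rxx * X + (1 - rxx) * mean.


T_est = rxx * X + (1 - rxx) * mean
T_est = 0.63 * 84 + 0.37 * 61.0
T_est = 52.92 + 22.57
T_est = 75.49

75.49


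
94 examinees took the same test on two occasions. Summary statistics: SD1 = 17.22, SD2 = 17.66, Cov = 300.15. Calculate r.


r = cov(X,Y) / (SD_X * SD_Y)
r = 300.15 / (17.22 * 17.66)
r = 300.15 / 304.1052
r = 0.987

0.987


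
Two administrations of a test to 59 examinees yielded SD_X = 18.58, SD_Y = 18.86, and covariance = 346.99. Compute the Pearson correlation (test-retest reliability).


r = cov(X,Y) / (SD_X * SD_Y)
r = 346.99 / (18.58 * 18.86)
r = 346.99 / 350.4188
r = 0.9902

0.9902


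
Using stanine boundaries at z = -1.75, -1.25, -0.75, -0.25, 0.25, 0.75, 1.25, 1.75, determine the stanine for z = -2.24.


Stanine boundaries: [-1.75, -1.25, -0.75, -0.25, 0.25, 0.75, 1.25, 1.75]
z = -2.24
Check each boundary:
  z < -1.75
  z < -1.25
  z < -0.75
  z < -0.25
  z < 0.25
  z < 0.75
  z < 1.25
  z < 1.75
Highest qualifying boundary gives stanine = 1

1


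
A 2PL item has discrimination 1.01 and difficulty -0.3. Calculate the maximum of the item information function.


For 2PL, max info at theta = b = -0.3
I_max = a^2 / 4 = 1.01^2 / 4
= 1.0201 / 4
I_max = 0.255

0.255


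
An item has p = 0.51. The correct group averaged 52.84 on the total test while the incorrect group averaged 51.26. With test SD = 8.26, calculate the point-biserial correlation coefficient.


q = 1 - p = 0.49
rpb = ((M1 - M0) / SD) * sqrt(p * q)
rpb = ((52.84 - 51.26) / 8.26) * sqrt(0.51 * 0.49)
rpb = 0.0956

0.0956


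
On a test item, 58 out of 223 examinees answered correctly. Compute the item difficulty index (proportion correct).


Item difficulty p = number correct / total examinees
p = 58 / 223
p = 0.2601

0.2601


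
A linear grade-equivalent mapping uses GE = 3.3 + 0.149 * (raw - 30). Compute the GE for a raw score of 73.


raw - median = 73 - 30 = 43
slope * diff = 0.149 * 43 = 6.407
GE = 3.3 + 6.407
GE = 9.707

9.707


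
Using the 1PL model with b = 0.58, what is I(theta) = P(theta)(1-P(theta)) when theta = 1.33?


P = 1/(1+exp(-(1.33-0.58))) = 0.6792
I = P*(1-P) = 0.6792 * 0.3208
I = 0.2179

0.2179


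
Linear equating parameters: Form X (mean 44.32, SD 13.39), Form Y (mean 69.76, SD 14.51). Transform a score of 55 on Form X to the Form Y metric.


slope = SD_Y / SD_X = 14.51 / 13.39 ~ 1.0836
intercept = mean_Y - slope * mean_X = 69.76 - (14.51 / 13.39) * 44.32 ~ 21.7329
Y = slope * X + intercept. To avoid rounding drift from the rounded slope/intercept, evaluate the equivalent form Y = mean_Y + SD_Y * (X - mean_X) / SD_X at full precision:
Y = 69.76 + 14.51 * (55 - 44.32) / 13.39
Y = 69.76 + 14.51 * 10.68 / 13.39
Y = 69.76 + 154.9668 / 13.39
Y = 69.76 + 11.5733
Y = 81.3333

81.3333


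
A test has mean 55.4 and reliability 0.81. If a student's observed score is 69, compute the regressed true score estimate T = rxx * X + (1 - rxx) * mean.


T_est = rxx * X + (1 - rxx) * mean
T_est = 0.81 * 69 + 0.19 * 55.4
T_est = 55.89 + 10.526
T_est = 66.416

66.416


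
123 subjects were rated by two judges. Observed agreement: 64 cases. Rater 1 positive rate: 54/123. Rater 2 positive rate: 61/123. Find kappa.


P_o = 64/123 = 0.520325
P_e = (54*61 + 69*62) / 15129 = 0.500496
kappa = (P_o - P_e) / (1 - P_e)
kappa = (0.520325 - 0.500496) / (1 - 0.500496)
kappa = 0.0397

0.0397


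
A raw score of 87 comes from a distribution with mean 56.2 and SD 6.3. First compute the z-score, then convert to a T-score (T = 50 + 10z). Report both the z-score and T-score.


z = (X - mean) / SD = (87 - 56.2) / 6.3
z = 30.8 / 6.3
z = 4.8889
T-score = T = 50 + 10z
Carry z at full precision (z = 30.8 / 6.3) into the conversion:
T-score = 50 + 10 * (30.8 / 6.3) = 50 + 308 / 6.3
T-score = 50 + 48.8889
T-score = 98.8889

98.8889


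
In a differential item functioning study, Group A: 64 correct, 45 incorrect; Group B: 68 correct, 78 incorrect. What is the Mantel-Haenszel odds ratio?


Odds_A = 64/45 = 1.4222
Odds_B = 68/78 = 0.8718
OR = Odds_A / Odds_B = 1.4222 / 0.8718
Exactly, OR = (64 * 78) / (45 * 68) = 4992 / 3060
OR = 1.6314

1.6314


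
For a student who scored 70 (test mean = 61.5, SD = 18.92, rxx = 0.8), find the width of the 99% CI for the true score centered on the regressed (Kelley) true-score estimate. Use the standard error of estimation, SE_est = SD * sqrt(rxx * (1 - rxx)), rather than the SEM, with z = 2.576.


True score estimate = 0.8*70 + 0.2*61.5 = 68.3
SE_est = SD * sqrt(rxx * (1 - rxx)) = 18.92 * sqrt(0.8 * 0.2) = 18.92 * sqrt(0.16) = 7.568
CI = T_est +/- z * SE_est, so width = 2 * z * SE_est = 2 * 2.576 * 7.568
Width = 38.9903

38.9903


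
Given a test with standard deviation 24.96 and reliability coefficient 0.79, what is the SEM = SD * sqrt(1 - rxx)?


SEM = SD * sqrt(1 - rxx)
SEM = 24.96 * sqrt(1 - 0.79)
SEM = 24.96 * sqrt(0.21) = 24.96 * 0.458258
SEM = 11.4381

11.4381


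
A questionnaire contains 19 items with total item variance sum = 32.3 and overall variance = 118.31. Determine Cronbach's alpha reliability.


alpha = (k/(k-1)) * (1 - sum(si^2)/s_total^2)
= (19/18) * (1 - 32.3/118.31)
alpha = 0.7674

0.7674


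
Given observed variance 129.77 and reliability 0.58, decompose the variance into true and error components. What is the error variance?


var_true = rxx * var_obs = 0.58 * 129.77 = 75.2666
var_error = var_obs - var_true
var_error = 129.77 - 75.2666
var_error = 54.5034

54.5034


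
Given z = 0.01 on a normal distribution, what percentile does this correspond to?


CDF(z) = 0.5 * (1 + erf(z/sqrt(2)))
erf(0.0071) = 0.008
CDF = 0.504
Percentile rank = 0.504 * 100 = 50.4

50.4


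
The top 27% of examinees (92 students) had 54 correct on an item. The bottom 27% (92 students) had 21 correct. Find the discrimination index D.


p_upper = 54/92 = 0.587
p_lower = 21/92 = 0.2283
D = 0.587 - 0.2283 = 0.3587

0.3587


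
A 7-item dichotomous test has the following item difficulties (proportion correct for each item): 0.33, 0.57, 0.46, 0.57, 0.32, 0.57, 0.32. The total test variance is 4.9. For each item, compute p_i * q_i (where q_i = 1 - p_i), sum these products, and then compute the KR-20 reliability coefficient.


For each item, compute p_i * q_i:
  Item 1: 0.33 * 0.67 = 0.2211
  Item 2: 0.57 * 0.43 = 0.2451
  Item 3: 0.46 * 0.54 = 0.2484
  Item 4: 0.57 * 0.43 = 0.2451
  Item 5: 0.32 * 0.68 = 0.2176
  Item 6: 0.57 * 0.43 = 0.2451
  Item 7: 0.32 * 0.68 = 0.2176
Sum(p_i * q_i) = 0.2211 + 0.2451 + 0.2484 + 0.2451 + 0.2176 + 0.2451 + 0.2176 = 1.64
KR-20 = (k/(k-1)) * (1 - Sum(p_i*q_i) / Var_total)
= (7/6) * (1 - 1.64/4.9)
= 1.1667 * 0.6653
KR-20 = 0.7762

0.7762


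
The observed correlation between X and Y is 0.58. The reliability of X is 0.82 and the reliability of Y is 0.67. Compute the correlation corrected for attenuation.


r_corrected = rxy / sqrt(rxx * ryy)
= 0.58 / sqrt(0.82 * 0.67)
= 0.58 / sqrt(0.5494)
= 0.58 / 0.741215
r_corrected = 0.7825

0.7825


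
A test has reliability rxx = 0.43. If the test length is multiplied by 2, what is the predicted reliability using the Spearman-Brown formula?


r_new = (n * rxx) / (1 + (n-1) * rxx)
r_new = (2 * 0.43) / (1 + 1 * 0.43)
r_new = 0.86 / 1.43
r_new = 0.6014

0.6014


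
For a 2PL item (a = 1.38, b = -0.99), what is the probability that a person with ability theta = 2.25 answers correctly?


a*(theta - b) = 1.38 * (2.25 - -0.99) = 4.4712
exp(-4.4712) = 0.0114
P = 1 / (1 + 0.0114)
P = 0.9887

0.9887


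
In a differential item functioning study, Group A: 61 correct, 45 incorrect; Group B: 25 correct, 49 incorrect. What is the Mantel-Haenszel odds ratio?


Odds_A = 61/45 = 1.3556
Odds_B = 25/49 = 0.5102
OR = Odds_A / Odds_B = 1.3556 / 0.5102
Exactly, OR = (61 * 49) / (45 * 25) = 2989 / 1125
OR = 2.6569

2.6569


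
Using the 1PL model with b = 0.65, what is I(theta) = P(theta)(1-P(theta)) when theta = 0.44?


P = 1/(1+exp(-(0.44-0.65))) = 0.4477
I = P*(1-P) = 0.4477 * 0.5523
I = 0.2473

0.2473


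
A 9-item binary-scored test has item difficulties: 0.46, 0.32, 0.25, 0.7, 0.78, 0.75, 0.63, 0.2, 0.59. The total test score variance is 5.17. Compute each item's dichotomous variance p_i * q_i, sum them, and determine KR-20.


For each item, compute p_i * q_i:
  Item 1: 0.46 * 0.54 = 0.2484
  Item 2: 0.32 * 0.68 = 0.2176
  Item 3: 0.25 * 0.75 = 0.1875
  Item 4: 0.7 * 0.3 = 0.21
  Item 5: 0.78 * 0.22 = 0.1716
  Item 6: 0.75 * 0.25 = 0.1875
  Item 7: 0.63 * 0.37 = 0.2331
  Item 8: 0.2 * 0.8 = 0.16
  Item 9: 0.59 * 0.41 = 0.2419
Sum(p_i * q_i) = 0.2484 + 0.2176 + 0.1875 + 0.21 + 0.1716 + 0.1875 + 0.2331 + 0.16 + 0.2419 = 1.8576
KR-20 = (k/(k-1)) * (1 - Sum(p_i*q_i) / Var_total)
= (9/8) * (1 - 1.8576/5.17)
= 1.125 * 0.6407
KR-20 = 0.7208

0.7208


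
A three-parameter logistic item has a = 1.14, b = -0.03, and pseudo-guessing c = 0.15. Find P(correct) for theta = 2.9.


logit = 1.14*(2.9 - -0.03) = 3.3402
P* = 1/(1 + exp(-3.3402)) = 0.9658
P = 0.15 + (1 - 0.15) * 0.9658
P = 0.9709

0.9709


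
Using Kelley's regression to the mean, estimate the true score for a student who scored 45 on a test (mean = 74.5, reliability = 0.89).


T_est = rxx * X + (1 - rxx) * mean
T_est = 0.89 * 45 + 0.11 * 74.5
T_est = 40.05 + 8.195
T_est = 48.245

48.245


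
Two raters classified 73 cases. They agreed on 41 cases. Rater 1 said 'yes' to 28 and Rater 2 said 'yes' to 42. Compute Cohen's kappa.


P_o = 41/73 = 0.561644
P_e = (28*42 + 45*31) / 5329 = 0.482454
kappa = (P_o - P_e) / (1 - P_e)
kappa = (0.561644 - 0.482454) / (1 - 0.482454)
kappa = 0.153

0.153


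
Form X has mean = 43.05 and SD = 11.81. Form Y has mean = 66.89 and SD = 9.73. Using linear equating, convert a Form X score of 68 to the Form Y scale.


slope = SD_Y / SD_X = 9.73 / 11.81 ~ 0.8239
intercept = mean_Y - slope * mean_X = 66.89 - (9.73 / 11.81) * 43.05 ~ 31.422
Y = slope * X + intercept. To avoid rounding drift from the rounded slope/intercept, evaluate the equivalent form Y = mean_Y + SD_Y * (X - mean_X) / SD_X at full precision:
Y = 66.89 + 9.73 * (68 - 43.05) / 11.81
Y = 66.89 + 9.73 * 24.95 / 11.81
Y = 66.89 + 242.7635 / 11.81
Y = 66.89 + 20.5558
Y = 87.4458

87.4458


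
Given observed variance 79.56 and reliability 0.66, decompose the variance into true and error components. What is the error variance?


var_true = rxx * var_obs = 0.66 * 79.56 = 52.5096
var_error = var_obs - var_true
var_error = 79.56 - 52.5096
var_error = 27.0504

27.0504


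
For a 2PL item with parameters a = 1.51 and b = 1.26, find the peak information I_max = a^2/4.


For 2PL, max info at theta = b = 1.26
I_max = a^2 / 4 = 1.51^2 / 4
= 2.2801 / 4
I_max = 0.57

0.57


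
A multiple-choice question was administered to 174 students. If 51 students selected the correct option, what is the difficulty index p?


Item difficulty p = number correct / total examinees
p = 51 / 174
p = 0.2931

0.2931


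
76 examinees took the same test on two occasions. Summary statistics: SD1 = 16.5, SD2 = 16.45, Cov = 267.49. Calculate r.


r = cov(X,Y) / (SD_X * SD_Y)
r = 267.49 / (16.5 * 16.45)
r = 267.49 / 271.425
r = 0.9855

0.9855


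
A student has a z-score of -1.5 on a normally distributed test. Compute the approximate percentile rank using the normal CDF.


CDF(z) = 0.5 * (1 + erf(z/sqrt(2)))
erf(-1.0607) = -0.8664
CDF = 0.0668
Percentile rank = 0.0668 * 100 = 6.68

6.68


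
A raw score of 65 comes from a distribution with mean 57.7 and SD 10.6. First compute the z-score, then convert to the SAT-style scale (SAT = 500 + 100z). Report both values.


z = (X - mean) / SD = (65 - 57.7) / 10.6
z = 7.3 / 10.6
z = 0.6887
SAT-scale = SAT = 500 + 100z
Carry z at full precision (z = 7.3 / 10.6) into the conversion:
SAT-scale = 500 + 100 * (7.3 / 10.6) = 500 + 730 / 10.6
SAT-scale = 500 + 68.8679
SAT-scale = 568.8679

568.8679


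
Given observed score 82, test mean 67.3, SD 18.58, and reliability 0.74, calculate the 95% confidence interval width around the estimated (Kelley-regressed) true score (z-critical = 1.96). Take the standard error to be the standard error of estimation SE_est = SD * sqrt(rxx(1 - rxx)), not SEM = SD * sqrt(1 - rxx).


True score estimate = 0.74*82 + 0.26*67.3 = 78.178
SE_est = SD * sqrt(rxx * (1 - rxx)) = 18.58 * sqrt(0.74 * 0.26) = 18.58 * sqrt(0.1924) = 8.149824
CI = T_est +/- z * SE_est, so width = 2 * z * SE_est = 2 * 1.96 * 8.149824
Width = 31.9473

31.9473


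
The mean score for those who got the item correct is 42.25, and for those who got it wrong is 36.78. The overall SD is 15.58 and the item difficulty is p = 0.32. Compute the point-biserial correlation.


q = 1 - p = 0.68
rpb = ((M1 - M0) / SD) * sqrt(p * q)
rpb = ((42.25 - 36.78) / 15.58) * sqrt(0.32 * 0.68)
rpb = 0.1638

0.1638


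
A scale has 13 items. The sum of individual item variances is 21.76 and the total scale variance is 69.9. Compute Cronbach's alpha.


alpha = (k/(k-1)) * (1 - sum(si^2)/s_total^2)
= (13/12) * (1 - 21.76/69.9)
alpha = 0.7461

0.7461


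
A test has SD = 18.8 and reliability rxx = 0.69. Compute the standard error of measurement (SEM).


SEM = SD * sqrt(1 - rxx)
SEM = 18.8 * sqrt(1 - 0.69)
SEM = 18.8 * sqrt(0.31) = 18.8 * 0.556776
SEM = 10.4674

10.4674


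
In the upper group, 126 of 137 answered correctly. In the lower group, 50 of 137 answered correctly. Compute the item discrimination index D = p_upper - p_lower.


p_upper = 126/137 = 0.9197
p_lower = 50/137 = 0.365
D = 0.9197 - 0.365 = 0.5547

0.5547


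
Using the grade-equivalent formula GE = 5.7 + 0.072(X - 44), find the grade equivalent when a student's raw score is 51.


raw - median = 51 - 44 = 7
slope * diff = 0.072 * 7 = 0.504
GE = 5.7 + 0.504
GE = 6.204

6.204


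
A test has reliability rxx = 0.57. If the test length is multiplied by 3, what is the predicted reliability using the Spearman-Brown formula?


r_new = (n * rxx) / (1 + (n-1) * rxx)
r_new = (3 * 0.57) / (1 + 2 * 0.57)
r_new = 1.71 / 2.14
r_new = 0.7991

0.7991


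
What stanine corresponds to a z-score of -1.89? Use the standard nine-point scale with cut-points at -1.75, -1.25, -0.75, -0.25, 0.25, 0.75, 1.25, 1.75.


Stanine boundaries: [-1.75, -1.25, -0.75, -0.25, 0.25, 0.75, 1.25, 1.75]
z = -1.89
Check each boundary:
  z < -1.75
  z < -1.25
  z < -0.75
  z < -0.25
  z < 0.25
  z < 0.75
  z < 1.25
  z < 1.75
Highest qualifying boundary gives stanine = 1

1


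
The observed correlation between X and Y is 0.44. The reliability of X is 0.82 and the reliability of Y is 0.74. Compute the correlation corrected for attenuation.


r_corrected = rxy / sqrt(rxx * ryy)
= 0.44 / sqrt(0.82 * 0.74)
= 0.44 / sqrt(0.6068)
= 0.44 / 0.778974
r_corrected = 0.5648

0.5648


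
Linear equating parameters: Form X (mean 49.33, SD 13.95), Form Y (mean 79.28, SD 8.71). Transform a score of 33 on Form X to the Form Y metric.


slope = SD_Y / SD_X = 8.71 / 13.95 ~ 0.6244
intercept = mean_Y - slope * mean_X = 79.28 - (8.71 / 13.95) * 49.33 ~ 48.4797
Y = slope * X + intercept. To avoid rounding drift from the rounded slope/intercept, evaluate the equivalent form Y = mean_Y + SD_Y * (X - mean_X) / SD_X at full precision:
Y = 79.28 + 8.71 * (33 - 49.33) / 13.95
Y = 79.28 - 8.71 * 16.33 / 13.95
Y = 79.28 - 142.2343 / 13.95
Y = 79.28 - 10.196
Y = 69.084

69.084


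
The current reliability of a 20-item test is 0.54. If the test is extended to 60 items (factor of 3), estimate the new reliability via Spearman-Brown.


r_new = (n * rxx) / (1 + (n-1) * rxx)
r_new = (3 * 0.54) / (1 + 2 * 0.54)
r_new = 1.62 / 2.08
r_new = 0.7788

0.7788


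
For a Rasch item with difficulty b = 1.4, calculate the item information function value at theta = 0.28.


P = 1/(1+exp(-(0.28-1.4))) = 0.246
I = P*(1-P) = 0.246 * 0.754
I = 0.1855

0.1855


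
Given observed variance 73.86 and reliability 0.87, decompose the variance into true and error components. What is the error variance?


var_true = rxx * var_obs = 0.87 * 73.86 = 64.2582
var_error = var_obs - var_true
var_error = 73.86 - 64.2582
var_error = 9.6018

9.6018


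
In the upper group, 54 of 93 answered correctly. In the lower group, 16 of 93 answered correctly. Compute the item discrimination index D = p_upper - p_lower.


p_upper = 54/93 = 0.5806
p_lower = 16/93 = 0.172
D = 0.5806 - 0.172 = 0.4086

0.4086


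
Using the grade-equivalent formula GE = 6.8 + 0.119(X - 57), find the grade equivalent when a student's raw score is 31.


raw - median = 31 - 57 = -26
slope * diff = 0.119 * -26 = -3.094
GE = 6.8 + -3.094
GE = 3.706

3.706


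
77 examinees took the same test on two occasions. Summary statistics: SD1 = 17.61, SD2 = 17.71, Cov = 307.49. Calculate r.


r = cov(X,Y) / (SD_X * SD_Y)
r = 307.49 / (17.61 * 17.71)
r = 307.49 / 311.8731
r = 0.9859

0.9859


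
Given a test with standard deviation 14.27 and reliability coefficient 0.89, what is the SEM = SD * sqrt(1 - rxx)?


SEM = SD * sqrt(1 - rxx)
SEM = 14.27 * sqrt(1 - 0.89)
SEM = 14.27 * sqrt(0.11) = 14.27 * 0.331662
SEM = 4.7328

4.7328


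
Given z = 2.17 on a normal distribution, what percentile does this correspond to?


CDF(z) = 0.5 * (1 + erf(z/sqrt(2)))
erf(1.5344) = 0.97
CDF = 0.985
Percentile rank = 0.985 * 100 = 98.5

98.5


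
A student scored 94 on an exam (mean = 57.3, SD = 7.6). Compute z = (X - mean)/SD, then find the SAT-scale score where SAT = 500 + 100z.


z = (X - mean) / SD = (94 - 57.3) / 7.6
z = 36.7 / 7.6
z = 4.8289
SAT-scale = SAT = 500 + 100z
Carry z at full precision (z = 36.7 / 7.6) into the conversion:
SAT-scale = 500 + 100 * (36.7 / 7.6) = 500 + 3670 / 7.6
SAT-scale = 500 + 482.8947
SAT-scale = 982.8947

982.8947


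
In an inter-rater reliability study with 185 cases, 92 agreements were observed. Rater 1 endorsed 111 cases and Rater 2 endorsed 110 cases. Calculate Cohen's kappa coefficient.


P_o = 92/185 = 0.497297
P_e = (111*110 + 74*75) / 34225 = 0.518919
kappa = (P_o - P_e) / (1 - P_e)
kappa = (0.497297 - 0.518919) / (1 - 0.518919)
kappa = -0.0449

-0.0449


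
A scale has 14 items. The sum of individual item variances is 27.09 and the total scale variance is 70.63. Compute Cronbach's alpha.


alpha = (k/(k-1)) * (1 - sum(si^2)/s_total^2)
= (14/13) * (1 - 27.09/70.63)
alpha = 0.6639

0.6639


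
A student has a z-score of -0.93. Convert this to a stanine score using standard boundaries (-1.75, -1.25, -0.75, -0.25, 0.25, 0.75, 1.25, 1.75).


Stanine boundaries: [-1.75, -1.25, -0.75, -0.25, 0.25, 0.75, 1.25, 1.75]
z = -0.93
Check each boundary:
  z >= -1.75 -> could be stanine 2
  z >= -1.25 -> could be stanine 3
  z < -0.75
  z < -0.25
  z < 0.25
  z < 0.75
  z < 1.25
  z < 1.75
Highest qualifying boundary gives stanine = 3

3


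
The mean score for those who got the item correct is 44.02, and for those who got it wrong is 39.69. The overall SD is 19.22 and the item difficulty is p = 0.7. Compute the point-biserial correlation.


q = 1 - p = 0.3
rpb = ((M1 - M0) / SD) * sqrt(p * q)
rpb = ((44.02 - 39.69) / 19.22) * sqrt(0.7 * 0.3)
rpb = 0.1032

0.1032


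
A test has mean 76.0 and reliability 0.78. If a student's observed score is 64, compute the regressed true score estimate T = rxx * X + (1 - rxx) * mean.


T_est = rxx * X + (1 - rxx) * mean
T_est = 0.78 * 64 + 0.22 * 76.0
T_est = 49.92 + 16.72
T_est = 66.64

66.64


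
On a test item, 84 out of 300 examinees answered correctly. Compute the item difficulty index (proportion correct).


Item difficulty p = number correct / total examinees
p = 84 / 300
p = 0.28

0.28


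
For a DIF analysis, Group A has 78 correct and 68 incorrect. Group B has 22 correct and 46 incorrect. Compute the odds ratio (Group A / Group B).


Odds_A = 78/68 = 1.1471
Odds_B = 22/46 = 0.4783
OR = Odds_A / Odds_B = 1.1471 / 0.4783
Exactly, OR = (78 * 46) / (68 * 22) = 3588 / 1496
OR = 2.3984

2.3984


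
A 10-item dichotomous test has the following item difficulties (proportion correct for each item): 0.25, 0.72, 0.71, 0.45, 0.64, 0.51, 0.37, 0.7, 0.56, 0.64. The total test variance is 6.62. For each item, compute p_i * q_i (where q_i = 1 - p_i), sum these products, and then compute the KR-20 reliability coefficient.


For each item, compute p_i * q_i:
  Item 1: 0.25 * 0.75 = 0.1875
  Item 2: 0.72 * 0.28 = 0.2016
  Item 3: 0.71 * 0.29 = 0.2059
  Item 4: 0.45 * 0.55 = 0.2475
  Item 5: 0.64 * 0.36 = 0.2304
  Item 6: 0.51 * 0.49 = 0.2499
  Item 7: 0.37 * 0.63 = 0.2331
  Item 8: 0.7 * 0.3 = 0.21
  Item 9: 0.56 * 0.44 = 0.2464
  Item 10: 0.64 * 0.36 = 0.2304
Sum(p_i * q_i) = 0.1875 + 0.2016 + 0.2059 + 0.2475 + 0.2304 + 0.2499 + 0.2331 + 0.21 + 0.2464 + 0.2304 = 2.2427
KR-20 = (k/(k-1)) * (1 - Sum(p_i*q_i) / Var_total)
= (10/9) * (1 - 2.2427/6.62)
= 1.1111 * 0.6612
KR-20 = 0.7347

0.7347


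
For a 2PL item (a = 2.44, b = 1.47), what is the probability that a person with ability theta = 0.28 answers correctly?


a*(theta - b) = 2.44 * (0.28 - 1.47) = -2.9036
exp(--2.9036) = 18.2397
P = 1 / (1 + 18.2397)
P = 0.052

0.052


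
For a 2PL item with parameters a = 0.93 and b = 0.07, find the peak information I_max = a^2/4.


For 2PL, max info at theta = b = 0.07
I_max = a^2 / 4 = 0.93^2 / 4
= 0.8649 / 4
I_max = 0.2162

0.2162


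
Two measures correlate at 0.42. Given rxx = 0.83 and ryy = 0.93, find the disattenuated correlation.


r_corrected = rxy / sqrt(rxx * ryy)
= 0.42 / sqrt(0.83 * 0.93)
= 0.42 / sqrt(0.7719)
= 0.42 / 0.878578
r_corrected = 0.478

0.478


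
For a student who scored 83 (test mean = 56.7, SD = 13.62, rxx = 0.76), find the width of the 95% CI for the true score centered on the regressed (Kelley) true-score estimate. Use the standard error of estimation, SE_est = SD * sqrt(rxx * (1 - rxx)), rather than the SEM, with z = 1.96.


True score estimate = 0.76*83 + 0.24*56.7 = 76.688
SE_est = SD * sqrt(rxx * (1 - rxx)) = 13.62 * sqrt(0.76 * 0.24) = 13.62 * sqrt(0.1824) = 5.816872
CI = T_est +/- z * SE_est, so width = 2 * z * SE_est = 2 * 1.96 * 5.816872
Width = 22.8021

22.8021


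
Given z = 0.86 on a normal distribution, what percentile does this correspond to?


CDF(z) = 0.5 * (1 + erf(z/sqrt(2)))
erf(0.6081) = 0.6102
CDF = 0.8051
Percentile rank = 0.8051 * 100 = 80.51

80.51


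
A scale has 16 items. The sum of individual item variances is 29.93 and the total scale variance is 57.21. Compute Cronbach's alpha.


alpha = (k/(k-1)) * (1 - sum(si^2)/s_total^2)
= (16/15) * (1 - 29.93/57.21)
alpha = 0.5086

0.5086


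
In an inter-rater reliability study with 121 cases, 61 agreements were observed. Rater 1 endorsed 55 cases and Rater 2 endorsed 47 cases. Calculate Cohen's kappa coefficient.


P_o = 61/121 = 0.504132
P_e = (55*47 + 66*74) / 14641 = 0.510143
kappa = (P_o - P_e) / (1 - P_e)
kappa = (0.504132 - 0.510143) / (1 - 0.510143)
kappa = -0.0123

-0.0123


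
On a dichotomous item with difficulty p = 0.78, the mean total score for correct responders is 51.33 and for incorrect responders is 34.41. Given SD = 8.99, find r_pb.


q = 1 - p = 0.22
rpb = ((M1 - M0) / SD) * sqrt(p * q)
rpb = ((51.33 - 34.41) / 8.99) * sqrt(0.78 * 0.22)
rpb = 0.7796

0.7796


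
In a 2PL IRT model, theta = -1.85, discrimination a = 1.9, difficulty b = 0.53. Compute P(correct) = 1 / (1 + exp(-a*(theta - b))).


a*(theta - b) = 1.9 * (-1.85 - 0.53) = -4.522
exp(--4.522) = 92.0195
P = 1 / (1 + 92.0195)
P = 0.0108

0.0108


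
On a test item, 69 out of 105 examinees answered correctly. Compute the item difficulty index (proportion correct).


Item difficulty p = number correct / total examinees
p = 69 / 105
p = 0.6571

0.6571


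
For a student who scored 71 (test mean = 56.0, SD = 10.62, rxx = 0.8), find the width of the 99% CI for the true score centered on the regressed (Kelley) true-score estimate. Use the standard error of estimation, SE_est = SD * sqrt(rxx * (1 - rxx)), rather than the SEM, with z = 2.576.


True score estimate = 0.8*71 + 0.2*56.0 = 68.0
SE_est = SD * sqrt(rxx * (1 - rxx)) = 10.62 * sqrt(0.8 * 0.2) = 10.62 * sqrt(0.16) = 4.248
CI = T_est +/- z * SE_est, so width = 2 * z * SE_est = 2 * 2.576 * 4.248
Width = 21.8857

21.8857


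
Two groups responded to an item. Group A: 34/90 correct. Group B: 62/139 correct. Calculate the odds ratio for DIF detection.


Odds_A = 34/56 = 0.6071
Odds_B = 62/77 = 0.8052
OR = Odds_A / Odds_B = 0.6071 / 0.8052
Exactly, OR = (34 * 77) / (56 * 62) = 2618 / 3472
OR = 0.754

0.754


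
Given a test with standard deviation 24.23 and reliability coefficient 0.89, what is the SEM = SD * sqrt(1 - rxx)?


SEM = SD * sqrt(1 - rxx)
SEM = 24.23 * sqrt(1 - 0.89)
SEM = 24.23 * sqrt(0.11) = 24.23 * 0.331662
SEM = 8.0362

8.0362


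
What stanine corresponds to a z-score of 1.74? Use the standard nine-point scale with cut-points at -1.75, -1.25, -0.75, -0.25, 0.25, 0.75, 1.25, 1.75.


Stanine boundaries: [-1.75, -1.25, -0.75, -0.25, 0.25, 0.75, 1.25, 1.75]
z = 1.74
Check each boundary:
  z >= -1.75 -> could be stanine 2
  z >= -1.25 -> could be stanine 3
  z >= -0.75 -> could be stanine 4
  z >= -0.25 -> could be stanine 5
  z >= 0.25 -> could be stanine 6
  z >= 0.75 -> could be stanine 7
  z >= 1.25 -> could be stanine 8
  z < 1.75
Highest qualifying boundary gives stanine = 8

8


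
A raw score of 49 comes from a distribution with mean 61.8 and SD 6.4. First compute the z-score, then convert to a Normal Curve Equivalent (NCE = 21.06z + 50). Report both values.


z = (X - mean) / SD = (49 - 61.8) / 6.4
z = -12.8 / 6.4
z = -2.0
NCE = NCE = 21.06z + 50
Carry z at full precision (z = -12.8 / 6.4) into the conversion:
NCE = 21.06 * (-12.8 / 6.4) + 50 = -269.568 / 6.4 + 50
NCE = -42.12 + 50
NCE = 7.88

7.88


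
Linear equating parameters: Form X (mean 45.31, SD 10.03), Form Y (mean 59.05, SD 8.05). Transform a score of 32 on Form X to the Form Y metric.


slope = SD_Y / SD_X = 8.05 / 10.03 ~ 0.8026
intercept = mean_Y - slope * mean_X = 59.05 - (8.05 / 10.03) * 45.31 ~ 22.6845
Y = slope * X + intercept. To avoid rounding drift from the rounded slope/intercept, evaluate the equivalent form Y = mean_Y + SD_Y * (X - mean_X) / SD_X at full precision:
Y = 59.05 + 8.05 * (32 - 45.31) / 10.03
Y = 59.05 - 8.05 * 13.31 / 10.03
Y = 59.05 - 107.1455 / 10.03
Y = 59.05 - 10.6825
Y = 48.3675

48.3675


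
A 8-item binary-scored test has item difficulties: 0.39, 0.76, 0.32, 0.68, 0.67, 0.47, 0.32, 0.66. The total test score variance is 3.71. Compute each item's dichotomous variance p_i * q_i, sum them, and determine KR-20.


For each item, compute p_i * q_i:
  Item 1: 0.39 * 0.61 = 0.2379
  Item 2: 0.76 * 0.24 = 0.1824
  Item 3: 0.32 * 0.68 = 0.2176
  Item 4: 0.68 * 0.32 = 0.2176
  Item 5: 0.67 * 0.33 = 0.2211
  Item 6: 0.47 * 0.53 = 0.2491
  Item 7: 0.32 * 0.68 = 0.2176
  Item 8: 0.66 * 0.34 = 0.2244
Sum(p_i * q_i) = 0.2379 + 0.1824 + 0.2176 + 0.2176 + 0.2211 + 0.2491 + 0.2176 + 0.2244 = 1.7677
KR-20 = (k/(k-1)) * (1 - Sum(p_i*q_i) / Var_total)
= (8/7) * (1 - 1.7677/3.71)
= 1.1429 * 0.5235
KR-20 = 0.5983

0.5983


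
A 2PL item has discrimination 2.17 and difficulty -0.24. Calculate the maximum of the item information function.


For 2PL, max info at theta = b = -0.24
I_max = a^2 / 4 = 2.17^2 / 4
= 4.7089 / 4
I_max = 1.1772

1.1772


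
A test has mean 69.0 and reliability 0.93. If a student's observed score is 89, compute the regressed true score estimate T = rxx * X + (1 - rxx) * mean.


T_est = rxx * X + (1 - rxx) * mean
T_est = 0.93 * 89 + 0.07 * 69.0
T_est = 82.77 + 4.83
T_est = 87.6

87.6


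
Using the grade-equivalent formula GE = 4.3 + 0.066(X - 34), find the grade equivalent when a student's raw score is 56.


raw - median = 56 - 34 = 22
slope * diff = 0.066 * 22 = 1.452
GE = 4.3 + 1.452
GE = 5.752

5.752


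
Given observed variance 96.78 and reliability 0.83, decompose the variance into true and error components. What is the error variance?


var_true = rxx * var_obs = 0.83 * 96.78 = 80.3274
var_error = var_obs - var_true
var_error = 96.78 - 80.3274
var_error = 16.4526

16.4526


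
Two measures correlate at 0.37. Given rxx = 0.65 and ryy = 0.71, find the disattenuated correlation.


r_corrected = rxy / sqrt(rxx * ryy)
= 0.37 / sqrt(0.65 * 0.71)
= 0.37 / sqrt(0.4615)
= 0.37 / 0.679338
r_corrected = 0.5446

0.5446


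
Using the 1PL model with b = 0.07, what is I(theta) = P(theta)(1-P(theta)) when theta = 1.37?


P = 1/(1+exp(-(1.37-0.07))) = 0.7858
I = P*(1-P) = 0.7858 * 0.2142
I = 0.1683

0.1683


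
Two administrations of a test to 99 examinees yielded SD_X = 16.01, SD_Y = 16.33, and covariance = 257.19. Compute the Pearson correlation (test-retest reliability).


r = cov(X,Y) / (SD_X * SD_Y)
r = 257.19 / (16.01 * 16.33)
r = 257.19 / 261.4433
r = 0.9837

0.9837


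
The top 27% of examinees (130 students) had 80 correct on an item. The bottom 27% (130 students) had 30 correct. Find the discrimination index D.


p_upper = 80/130 = 0.6154
p_lower = 30/130 = 0.2308
D = 0.6154 - 0.2308 = 0.3846

0.3846


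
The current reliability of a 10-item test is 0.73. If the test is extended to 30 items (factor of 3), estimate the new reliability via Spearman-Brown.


r_new = (n * rxx) / (1 + (n-1) * rxx)
r_new = (3 * 0.73) / (1 + 2 * 0.73)
r_new = 2.19 / 2.46
r_new = 0.8902

0.8902


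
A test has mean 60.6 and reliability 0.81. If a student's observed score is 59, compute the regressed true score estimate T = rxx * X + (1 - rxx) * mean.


T_est = rxx * X + (1 - rxx) * mean
T_est = 0.81 * 59 + 0.19 * 60.6
T_est = 47.79 + 11.514
T_est = 59.304

59.304


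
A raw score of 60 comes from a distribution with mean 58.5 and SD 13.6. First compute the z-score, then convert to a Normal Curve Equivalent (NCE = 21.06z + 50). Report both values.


z = (X - mean) / SD = (60 - 58.5) / 13.6
z = 1.5 / 13.6
z = 0.1103
NCE = NCE = 21.06z + 50
Carry z at full precision (z = 1.5 / 13.6) into the conversion:
NCE = 21.06 * (1.5 / 13.6) + 50 = 31.59 / 13.6 + 50
NCE = 2.3228 + 50
NCE = 52.3228

52.3228


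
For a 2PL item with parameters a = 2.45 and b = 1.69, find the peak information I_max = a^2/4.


For 2PL, max info at theta = b = 1.69
I_max = a^2 / 4 = 2.45^2 / 4
= 6.0025 / 4
I_max = 1.5006

1.5006


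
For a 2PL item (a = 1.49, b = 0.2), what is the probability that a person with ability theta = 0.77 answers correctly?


a*(theta - b) = 1.49 * (0.77 - 0.2) = 0.8493
exp(-0.8493) = 0.4277
P = 1 / (1 + 0.4277)
P = 0.7004

0.7004


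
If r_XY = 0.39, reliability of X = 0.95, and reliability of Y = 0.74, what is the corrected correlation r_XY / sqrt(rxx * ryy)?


r_corrected = rxy / sqrt(rxx * ryy)
= 0.39 / sqrt(0.95 * 0.74)
= 0.39 / sqrt(0.703)
= 0.39 / 0.838451
r_corrected = 0.4651

0.4651


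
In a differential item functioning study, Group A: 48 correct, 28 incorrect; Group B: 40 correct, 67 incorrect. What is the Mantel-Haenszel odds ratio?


Odds_A = 48/28 = 1.7143
Odds_B = 40/67 = 0.597
OR = Odds_A / Odds_B = 1.7143 / 0.597
Exactly, OR = (48 * 67) / (28 * 40) = 3216 / 1120
OR = 2.8714

2.8714


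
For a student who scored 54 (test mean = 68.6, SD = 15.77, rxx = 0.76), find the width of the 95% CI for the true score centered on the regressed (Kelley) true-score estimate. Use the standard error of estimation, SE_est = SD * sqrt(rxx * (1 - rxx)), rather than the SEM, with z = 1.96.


True score estimate = 0.76*54 + 0.24*68.6 = 57.504
SE_est = SD * sqrt(rxx * (1 - rxx)) = 15.77 * sqrt(0.76 * 0.24) = 15.77 * sqrt(0.1824) = 6.735101
CI = T_est +/- z * SE_est, so width = 2 * z * SE_est = 2 * 1.96 * 6.735101
Width = 26.4016

26.4016


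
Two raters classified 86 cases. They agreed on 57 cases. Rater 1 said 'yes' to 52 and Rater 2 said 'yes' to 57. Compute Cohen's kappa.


P_o = 57/86 = 0.662791
P_e = (52*57 + 34*29) / 7396 = 0.534072
kappa = (P_o - P_e) / (1 - P_e)
kappa = (0.662791 - 0.534072) / (1 - 0.534072)
kappa = 0.2763

0.2763


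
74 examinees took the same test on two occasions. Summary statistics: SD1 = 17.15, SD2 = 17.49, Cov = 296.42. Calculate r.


r = cov(X,Y) / (SD_X * SD_Y)
r = 296.42 / (17.15 * 17.49)
r = 296.42 / 299.9535
r = 0.9882

0.9882


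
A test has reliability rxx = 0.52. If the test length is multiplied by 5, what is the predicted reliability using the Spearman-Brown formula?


r_new = (n * rxx) / (1 + (n-1) * rxx)
r_new = (5 * 0.52) / (1 + 4 * 0.52)
r_new = 2.6 / 3.08
r_new = 0.8442

0.8442


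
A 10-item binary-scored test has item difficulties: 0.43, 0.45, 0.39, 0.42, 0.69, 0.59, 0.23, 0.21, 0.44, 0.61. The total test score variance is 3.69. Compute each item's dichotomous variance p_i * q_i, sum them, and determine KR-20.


For each item, compute p_i * q_i:
  Item 1: 0.43 * 0.57 = 0.2451
  Item 2: 0.45 * 0.55 = 0.2475
  Item 3: 0.39 * 0.61 = 0.2379
  Item 4: 0.42 * 0.58 = 0.2436
  Item 5: 0.69 * 0.31 = 0.2139
  Item 6: 0.59 * 0.41 = 0.2419
  Item 7: 0.23 * 0.77 = 0.1771
  Item 8: 0.21 * 0.79 = 0.1659
  Item 9: 0.44 * 0.56 = 0.2464
  Item 10: 0.61 * 0.39 = 0.2379
Sum(p_i * q_i) = 0.2451 + 0.2475 + 0.2379 + 0.2436 + 0.2139 + 0.2419 + 0.1771 + 0.1659 + 0.2464 + 0.2379 = 2.2572
KR-20 = (k/(k-1)) * (1 - Sum(p_i*q_i) / Var_total)
= (10/9) * (1 - 2.2572/3.69)
= 1.1111 * 0.3883
KR-20 = 0.4314

0.4314


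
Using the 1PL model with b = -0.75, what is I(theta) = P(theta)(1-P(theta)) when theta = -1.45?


P = 1/(1+exp(-(-1.45--0.75))) = 0.3318
I = P*(1-P) = 0.3318 * 0.6682
I = 0.2217

0.2217


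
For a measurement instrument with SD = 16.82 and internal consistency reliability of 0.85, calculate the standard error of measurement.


SEM = SD * sqrt(1 - rxx)
SEM = 16.82 * sqrt(1 - 0.85)
SEM = 16.82 * sqrt(0.15) = 16.82 * 0.387298
SEM = 6.5144

6.5144


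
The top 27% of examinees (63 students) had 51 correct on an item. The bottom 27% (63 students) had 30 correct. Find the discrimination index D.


p_upper = 51/63 = 0.8095
p_lower = 30/63 = 0.4762
D = 0.8095 - 0.4762 = 0.3333

0.3333


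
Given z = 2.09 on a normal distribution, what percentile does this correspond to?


CDF(z) = 0.5 * (1 + erf(z/sqrt(2)))
erf(1.4779) = 0.9634
CDF = 0.9817
Percentile rank = 0.9817 * 100 = 98.17

98.17


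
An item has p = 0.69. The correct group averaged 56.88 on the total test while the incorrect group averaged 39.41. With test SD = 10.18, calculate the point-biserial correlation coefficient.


q = 1 - p = 0.31
rpb = ((M1 - M0) / SD) * sqrt(p * q)
rpb = ((56.88 - 39.41) / 10.18) * sqrt(0.69 * 0.31)
rpb = 0.7937

0.7937


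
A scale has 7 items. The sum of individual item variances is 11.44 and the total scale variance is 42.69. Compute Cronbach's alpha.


alpha = (k/(k-1)) * (1 - sum(si^2)/s_total^2)
= (7/6) * (1 - 11.44/42.69)
alpha = 0.854

0.854


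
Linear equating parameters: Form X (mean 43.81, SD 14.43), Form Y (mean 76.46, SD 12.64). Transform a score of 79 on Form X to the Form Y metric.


slope = SD_Y / SD_X = 12.64 / 14.43 ~ 0.876
intercept = mean_Y - slope * mean_X = 76.46 - (12.64 / 14.43) * 43.81 ~ 38.0845
Y = slope * X + intercept. To avoid rounding drift from the rounded slope/intercept, evaluate the equivalent form Y = mean_Y + SD_Y * (X - mean_X) / SD_X at full precision:
Y = 76.46 + 12.64 * (79 - 43.81) / 14.43
Y = 76.46 + 12.64 * 35.19 / 14.43
Y = 76.46 + 444.8016 / 14.43
Y = 76.46 + 30.8248
Y = 107.2848

107.2848


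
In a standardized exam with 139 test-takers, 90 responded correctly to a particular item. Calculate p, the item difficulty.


Item difficulty p = number correct / total examinees
p = 90 / 139
p = 0.6475

0.6475


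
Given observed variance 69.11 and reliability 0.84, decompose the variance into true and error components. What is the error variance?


var_true = rxx * var_obs = 0.84 * 69.11 = 58.0524
var_error = var_obs - var_true
var_error = 69.11 - 58.0524
var_error = 11.0576

11.0576


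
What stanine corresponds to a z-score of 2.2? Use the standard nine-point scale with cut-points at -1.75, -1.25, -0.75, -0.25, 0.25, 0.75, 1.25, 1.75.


Stanine boundaries: [-1.75, -1.25, -0.75, -0.25, 0.25, 0.75, 1.25, 1.75]
z = 2.2
Check each boundary:
  z >= -1.75 -> could be stanine 2
  z >= -1.25 -> could be stanine 3
  z >= -0.75 -> could be stanine 4
  z >= -0.25 -> could be stanine 5
  z >= 0.25 -> could be stanine 6
  z >= 0.75 -> could be stanine 7
  z >= 1.25 -> could be stanine 8
  z >= 1.75 -> could be stanine 9
Highest qualifying boundary gives stanine = 9

9


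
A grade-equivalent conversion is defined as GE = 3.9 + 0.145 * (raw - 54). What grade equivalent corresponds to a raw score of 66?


raw - median = 66 - 54 = 12
slope * diff = 0.145 * 12 = 1.74
GE = 3.9 + 1.74
GE = 5.64

5.64


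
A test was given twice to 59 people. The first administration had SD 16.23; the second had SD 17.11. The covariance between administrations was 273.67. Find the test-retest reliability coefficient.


r = cov(X,Y) / (SD_X * SD_Y)
r = 273.67 / (16.23 * 17.11)
r = 273.67 / 277.6953
r = 0.9855

0.9855


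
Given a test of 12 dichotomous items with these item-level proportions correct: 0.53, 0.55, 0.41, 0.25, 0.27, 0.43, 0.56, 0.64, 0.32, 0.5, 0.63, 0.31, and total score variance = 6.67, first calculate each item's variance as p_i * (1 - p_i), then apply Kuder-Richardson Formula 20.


For each item, compute p_i * q_i:
  Item 1: 0.53 * 0.47 = 0.2491
  Item 2: 0.55 * 0.45 = 0.2475
  Item 3: 0.41 * 0.59 = 0.2419
  Item 4: 0.25 * 0.75 = 0.1875
  Item 5: 0.27 * 0.73 = 0.1971
  Item 6: 0.43 * 0.57 = 0.2451
  Item 7: 0.56 * 0.44 = 0.2464
  Item 8: 0.64 * 0.36 = 0.2304
  Item 9: 0.32 * 0.68 = 0.2176
  Item 10: 0.5 * 0.5 = 0.25
  Item 11: 0.63 * 0.37 = 0.2331
  Item 12: 0.31 * 0.69 = 0.2139
Sum(p_i * q_i) = 0.2491 + 0.2475 + 0.2419 + 0.1875 + 0.1971 + 0.2451 + 0.2464 + 0.2304 + 0.2176 + 0.25 + 0.2331 + 0.2139 = 2.7596
KR-20 = (k/(k-1)) * (1 - Sum(p_i*q_i) / Var_total)
= (12/11) * (1 - 2.7596/6.67)
= 1.0909 * 0.5863
KR-20 = 0.6396

0.6396
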